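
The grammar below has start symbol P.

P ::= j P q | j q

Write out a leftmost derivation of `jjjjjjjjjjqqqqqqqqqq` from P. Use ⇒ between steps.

P⇒jPq⇒jjPqq⇒jjjPqqq⇒jjjjPqqqq⇒jjjjjPqqqqq⇒jjjjjjPqqqqqq⇒jjjjjjjPqqqqqqq⇒jjjjjjjjPqqqqqqqq⇒jjjjjjjjjPqqqqqqqqq⇒jjjjjjjjjjqqqqqqqqqq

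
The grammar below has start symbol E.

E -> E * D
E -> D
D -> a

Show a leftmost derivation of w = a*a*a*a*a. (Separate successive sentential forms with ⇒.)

E ⇒ E*D ⇒ E*D*D ⇒ E*D*D*D ⇒ E*D*D*D*D ⇒ D*D*D*D*D ⇒ a*D*D*D*D ⇒ a*a*D*D*D ⇒ a*a*a*D*D ⇒ a*a*a*a*D ⇒ a*a*a*a*a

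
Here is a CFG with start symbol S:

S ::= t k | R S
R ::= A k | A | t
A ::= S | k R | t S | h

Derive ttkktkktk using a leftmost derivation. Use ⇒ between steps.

S ⇒ RS ⇒ AkS ⇒ SkS ⇒ RSkS ⇒ AkSkS ⇒ tSkSkS ⇒ ttkkSkS ⇒ ttkktkkS ⇒ ttkktkktk

S ⇒ RS   [S ::= R S]
RS ⇒ AkS   [R ::= A k]
AkS ⇒ SkS   [A ::= S]
SkS ⇒ RSkS   [S ::= R S]
RSkS ⇒ AkSkS   [R ::= A k]
AkSkS ⇒ tSkSkS   [A ::= t S]
tSkSkS ⇒ ttkkSkS   [S ::= t k]
ttkkSkS ⇒ ttkktkkS   [S ::= t k]
ttkktkkS ⇒ ttkktkktk   [S ::= t k]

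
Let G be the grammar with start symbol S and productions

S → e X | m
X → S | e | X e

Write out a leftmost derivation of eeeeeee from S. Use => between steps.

S => eX   [S → e X]
eX => eXe   [X → X e]
eXe => eSe   [X → S]
eSe => eeXe   [S → e X]
eeXe => eeSe   [X → S]
eeSe => eeeXe   [S → e X]
eeeXe => eeeXee   [X → X e]
eeeXee => eeeSee   [X → S]
eeeSee => eeeeXee   [S → e X]
eeeeXee => eeeeeee   [X → e]

S=>eX=>eXe=>eSe=>eeXe=>eeSe=>eeeXe=>eeeXee=>eeeSee=>eeeeXee=>eeeeeee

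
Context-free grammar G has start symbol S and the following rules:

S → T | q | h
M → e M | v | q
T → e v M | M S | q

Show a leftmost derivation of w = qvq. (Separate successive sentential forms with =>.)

S => T   [S → T]
T => MS   [T → M S]
MS => qS   [M → q]
qS => qT   [S → T]
qT => qMS   [T → M S]
qMS => qvS   [M → v]
qvS => qvq   [S → q]

S => T => MS => qS => qT => qMS => qvS => qvq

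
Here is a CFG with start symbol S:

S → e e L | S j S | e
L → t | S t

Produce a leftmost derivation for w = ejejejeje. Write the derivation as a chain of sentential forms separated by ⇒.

S ⇒ SjS   [S → S j S]
SjS ⇒ SjSjS   [S → S j S]
SjSjS ⇒ SjSjSjS   [S → S j S]
SjSjSjS ⇒ SjSjSjSjS   [S → S j S]
SjSjSjSjS ⇒ ejSjSjSjS   [S → e]
ejSjSjSjS ⇒ ejejSjSjS   [S → e]
ejejSjSjS ⇒ ejejejSjS   [S → e]
ejejejSjS ⇒ ejejejejS   [S → e]
ejejejejS ⇒ ejejejeje   [S → e]

S ⇒ SjS ⇒ SjSjS ⇒ SjSjSjS ⇒ SjSjSjSjS ⇒ ejSjSjSjS ⇒ ejejSjSjS ⇒ ejejejSjS ⇒ ejejejejS ⇒ ejejejeje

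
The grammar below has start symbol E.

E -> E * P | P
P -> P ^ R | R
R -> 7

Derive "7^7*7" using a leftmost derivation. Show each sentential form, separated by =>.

E => E*P   [E -> E * P]
E*P => P*P   [E -> P]
P*P => P^R*P   [P -> P ^ R]
P^R*P => R^R*P   [P -> R]
R^R*P => 7^R*P   [R -> 7]
7^R*P => 7^7*P   [R -> 7]
7^7*P => 7^7*R   [P -> R]
7^7*R => 7^7*7   [R -> 7]

E=>E*P=>P*P=>P^R*P=>R^R*P=>7^R*P=>7^7*P=>7^7*R=>7^7*7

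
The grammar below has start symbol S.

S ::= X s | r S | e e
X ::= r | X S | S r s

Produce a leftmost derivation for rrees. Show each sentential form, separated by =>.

S => rS => rXs => rXSs => rrSs => rrees

S => rS   [S ::= r S]
rS => rXs   [S ::= X s]
rXs => rXSs   [X ::= X S]
rXSs => rrSs   [X ::= r]
rrSs => rrees   [S ::= e e]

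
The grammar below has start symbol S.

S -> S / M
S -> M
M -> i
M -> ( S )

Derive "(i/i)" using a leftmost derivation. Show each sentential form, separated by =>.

S => M   [S -> M]
M => (S)   [M -> ( S )]
(S) => (S/M)   [S -> S / M]
(S/M) => (M/M)   [S -> M]
(M/M) => (i/M)   [M -> i]
(i/M) => (i/i)   [M -> i]

S => M => (S) => (S/M) => (M/M) => (i/M) => (i/i)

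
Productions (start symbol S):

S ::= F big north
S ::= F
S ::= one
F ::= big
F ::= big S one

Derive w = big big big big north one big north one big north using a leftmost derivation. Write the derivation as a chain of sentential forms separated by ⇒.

S ⇒ F big north ⇒ big S one big north ⇒ big F big north one big north ⇒ big big S one big north one big north ⇒ big big F big north one big north one big north ⇒ big big big big north one big north one big north

S ⇒ F big north   [S ::= F big north]
F big north ⇒ big S one big north   [F ::= big S one]
big S one big north ⇒ big F big north one big north   [S ::= F big north]
big F big north one big north ⇒ big big S one big north one big north   [F ::= big S one]
big big S one big north one big north ⇒ big big F big north one big north one big north   [S ::= F big north]
big big F big north one big north one big north ⇒ big big big big north one big north one big north   [F ::= big]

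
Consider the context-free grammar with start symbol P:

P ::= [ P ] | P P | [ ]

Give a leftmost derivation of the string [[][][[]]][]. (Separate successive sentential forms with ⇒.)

P⇒PP⇒[P]P⇒[PP]P⇒[PPP]P⇒[[]PP]P⇒[[][]P]P⇒[[][][P]]P⇒[[][][[]]]P⇒[[][][[]]][]

P ⇒ PP   [P ::= P P]
PP ⇒ [P]P   [P ::= [ P ]]
[P]P ⇒ [PP]P   [P ::= P P]
[PP]P ⇒ [PPP]P   [P ::= P P]
[PPP]P ⇒ [[]PP]P   [P ::= [ ]]
[[]PP]P ⇒ [[][]P]P   [P ::= [ ]]
[[][]P]P ⇒ [[][][P]]P   [P ::= [ P ]]
[[][][P]]P ⇒ [[][][[]]]P   [P ::= [ ]]
[[][][[]]]P ⇒ [[][][[]]][]   [P ::= [ ]]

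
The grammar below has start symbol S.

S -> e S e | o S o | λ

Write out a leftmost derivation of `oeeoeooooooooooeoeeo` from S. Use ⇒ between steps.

S ⇒ oSo   [S -> o S o]
oSo ⇒ oeSeo   [S -> e S e]
oeSeo ⇒ oeeSeeo   [S -> e S e]
oeeSeeo ⇒ oeeoSoeeo   [S -> o S o]
oeeoSoeeo ⇒ oeeoeSeoeeo   [S -> e S e]
oeeoeSeoeeo ⇒ oeeoeoSoeoeeo   [S -> o S o]
oeeoeoSoeoeeo ⇒ oeeoeooSooeoeeo   [S -> o S o]
oeeoeooSooeoeeo ⇒ oeeoeoooSoooeoeeo   [S -> o S o]
oeeoeoooSoooeoeeo ⇒ oeeoeooooSooooeoeeo   [S -> o S o]
oeeoeooooSooooeoeeo ⇒ oeeoeoooooSoooooeoeeo   [S -> o S o]
oeeoeoooooSoooooeoeeo ⇒ oeeoeooooooooooeoeeo   [S -> λ]

S⇒oSo⇒oeSeo⇒oeeSeeo⇒oeeoSoeeo⇒oeeoeSeoeeo⇒oeeoeoSoeoeeo⇒oeeoeooSooeoeeo⇒oeeoeoooSoooeoeeo⇒oeeoeooooSooooeoeeo⇒oeeoeoooooSoooooeoeeo⇒oeeoeooooooooooeoeeo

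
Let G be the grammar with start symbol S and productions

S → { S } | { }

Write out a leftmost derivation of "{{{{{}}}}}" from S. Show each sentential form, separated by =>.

S => {S} => {{S}} => {{{S}}} => {{{{S}}}} => {{{{{}}}}}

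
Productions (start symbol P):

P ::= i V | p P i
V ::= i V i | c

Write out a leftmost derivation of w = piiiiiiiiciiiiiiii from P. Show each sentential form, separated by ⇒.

P ⇒ pPi ⇒ piVi ⇒ piiVii ⇒ piiiViii ⇒ piiiiViiii ⇒ piiiiiViiiii ⇒ piiiiiiViiiiii ⇒ piiiiiiiViiiiiii ⇒ piiiiiiiiViiiiiiii ⇒ piiiiiiiiciiiiiiii

P ⇒ pPi   [P ::= p P i]
pPi ⇒ piVi   [P ::= i V]
piVi ⇒ piiVii   [V ::= i V i]
piiVii ⇒ piiiViii   [V ::= i V i]
piiiViii ⇒ piiiiViiii   [V ::= i V i]
piiiiViiii ⇒ piiiiiViiiii   [V ::= i V i]
piiiiiViiiii ⇒ piiiiiiViiiiii   [V ::= i V i]
piiiiiiViiiiii ⇒ piiiiiiiViiiiiii   [V ::= i V i]
piiiiiiiViiiiiii ⇒ piiiiiiiiViiiiiiii   [V ::= i V i]
piiiiiiiiViiiiiiii ⇒ piiiiiiiiciiiiiiii   [V ::= c]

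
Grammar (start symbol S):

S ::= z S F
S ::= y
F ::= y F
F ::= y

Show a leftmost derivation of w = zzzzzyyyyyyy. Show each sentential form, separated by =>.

S => zSF   [S ::= z S F]
zSF => zzSFF   [S ::= z S F]
zzSFF => zzzSFFF   [S ::= z S F]
zzzSFFF => zzzzSFFFF   [S ::= z S F]
zzzzSFFFF => zzzzzSFFFFF   [S ::= z S F]
zzzzzSFFFFF => zzzzzyFFFFF   [S ::= y]
zzzzzyFFFFF => zzzzzyyFFFFF   [F ::= y F]
zzzzzyyFFFFF => zzzzzyyyFFFF   [F ::= y]
zzzzzyyyFFFF => zzzzzyyyyFFF   [F ::= y]
zzzzzyyyyFFF => zzzzzyyyyyFF   [F ::= y]
zzzzzyyyyyFF => zzzzzyyyyyyF   [F ::= y]
zzzzzyyyyyyF => zzzzzyyyyyyy   [F ::= y]

S=>zSF=>zzSFF=>zzzSFFF=>zzzzSFFFF=>zzzzzSFFFFF=>zzzzzyFFFFF=>zzzzzyyFFFFF=>zzzzzyyyFFFF=>zzzzzyyyyFFF=>zzzzzyyyyyFF=>zzzzzyyyyyyF=>zzzzzyyyyyyy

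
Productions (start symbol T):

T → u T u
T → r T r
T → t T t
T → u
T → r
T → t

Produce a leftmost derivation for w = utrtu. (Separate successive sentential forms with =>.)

T => uTu   [T → u T u]
uTu => utTtu   [T → t T t]
utTtu => utrtu   [T → r]

T=>uTu=>utTtu=>utrtu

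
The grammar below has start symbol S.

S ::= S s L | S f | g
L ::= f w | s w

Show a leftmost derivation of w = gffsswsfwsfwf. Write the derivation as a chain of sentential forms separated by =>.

S => Sf => SsLf => SsLsLf => SsLsLsLf => SfsLsLsLf => SffsLsLsLf => gffsLsLsLf => gffsswsLsLf => gffsswsfwsLf => gffsswsfwsfwf

S => Sf   [S ::= S f]
Sf => SsLf   [S ::= S s L]
SsLf => SsLsLf   [S ::= S s L]
SsLsLf => SsLsLsLf   [S ::= S s L]
SsLsLsLf => SfsLsLsLf   [S ::= S f]
SfsLsLsLf => SffsLsLsLf   [S ::= S f]
SffsLsLsLf => gffsLsLsLf   [S ::= g]
gffsLsLsLf => gffsswsLsLf   [L ::= s w]
gffsswsLsLf => gffsswsfwsLf   [L ::= f w]
gffsswsfwsLf => gffsswsfwsfwf   [L ::= f w]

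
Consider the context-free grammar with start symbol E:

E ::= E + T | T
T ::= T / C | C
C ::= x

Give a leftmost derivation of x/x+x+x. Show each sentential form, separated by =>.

E=>E+T=>E+T+T=>T+T+T=>T/C+T+T=>C/C+T+T=>x/C+T+T=>x/x+T+T=>x/x+C+T=>x/x+x+T=>x/x+x+C=>x/x+x+x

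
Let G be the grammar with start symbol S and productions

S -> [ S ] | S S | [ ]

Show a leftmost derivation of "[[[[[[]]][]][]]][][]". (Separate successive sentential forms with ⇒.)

S ⇒ SS   [S -> S S]
SS ⇒ SSS   [S -> S S]
SSS ⇒ [S]SS   [S -> [ S ]]
[S]SS ⇒ [[S]]SS   [S -> [ S ]]
[[S]]SS ⇒ [[SS]]SS   [S -> S S]
[[SS]]SS ⇒ [[[S]S]]SS   [S -> [ S ]]
[[[S]S]]SS ⇒ [[[SS]S]]SS   [S -> S S]
[[[SS]S]]SS ⇒ [[[[S]S]S]]SS   [S -> [ S ]]
[[[[S]S]S]]SS ⇒ [[[[[S]]S]S]]SS   [S -> [ S ]]
[[[[[S]]S]S]]SS ⇒ [[[[[[]]]S]S]]SS   [S -> [ ]]
[[[[[[]]]S]S]]SS ⇒ [[[[[[]]][]]S]]SS   [S -> [ ]]
[[[[[[]]][]]S]]SS ⇒ [[[[[[]]][]][]]]SS   [S -> [ ]]
[[[[[[]]][]][]]]SS ⇒ [[[[[[]]][]][]]][]S   [S -> [ ]]
[[[[[[]]][]][]]][]S ⇒ [[[[[[]]][]][]]][][]   [S -> [ ]]

S ⇒ SS ⇒ SSS ⇒ [S]SS ⇒ [[S]]SS ⇒ [[SS]]SS ⇒ [[[S]S]]SS ⇒ [[[SS]S]]SS ⇒ [[[[S]S]S]]SS ⇒ [[[[[S]]S]S]]SS ⇒ [[[[[[]]]S]S]]SS ⇒ [[[[[[]]][]]S]]SS ⇒ [[[[[[]]][]][]]]SS ⇒ [[[[[[]]][]][]]][]S ⇒ [[[[[[]]][]][]]][][]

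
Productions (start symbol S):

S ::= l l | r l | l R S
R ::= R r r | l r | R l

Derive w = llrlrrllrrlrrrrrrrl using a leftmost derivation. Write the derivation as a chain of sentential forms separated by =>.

S=>lRS=>lRrrS=>lRrrrrS=>lRrrrrrrS=>lRlrrrrrrS=>lRrrlrrrrrrS=>lRlrrlrrrrrrS=>lRllrrlrrrrrrS=>lRrrllrrlrrrrrrS=>lRlrrllrrlrrrrrrS=>llrlrrllrrlrrrrrrS=>llrlrrllrrlrrrrrrrl

S => lRS   [S ::= l R S]
lRS => lRrrS   [R ::= R r r]
lRrrS => lRrrrrS   [R ::= R r r]
lRrrrrS => lRrrrrrrS   [R ::= R r r]
lRrrrrrrS => lRlrrrrrrS   [R ::= R l]
lRlrrrrrrS => lRrrlrrrrrrS   [R ::= R r r]
lRrrlrrrrrrS => lRlrrlrrrrrrS   [R ::= R l]
lRlrrlrrrrrrS => lRllrrlrrrrrrS   [R ::= R l]
lRllrrlrrrrrrS => lRrrllrrlrrrrrrS   [R ::= R r r]
lRrrllrrlrrrrrrS => lRlrrllrrlrrrrrrS   [R ::= R l]
lRlrrllrrlrrrrrrS => llrlrrllrrlrrrrrrS   [R ::= l r]
llrlrrllrrlrrrrrrS => llrlrrllrrlrrrrrrrl   [S ::= r l]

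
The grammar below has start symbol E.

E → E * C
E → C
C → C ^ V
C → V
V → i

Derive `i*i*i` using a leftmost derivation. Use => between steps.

E => E*C => E*C*C => C*C*C => V*C*C => i*C*C => i*V*C => i*i*C => i*i*V => i*i*i

E => E*C   [E → E * C]
E*C => E*C*C   [E → E * C]
E*C*C => C*C*C   [E → C]
C*C*C => V*C*C   [C → V]
V*C*C => i*C*C   [V → i]
i*C*C => i*V*C   [C → V]
i*V*C => i*i*C   [V → i]
i*i*C => i*i*V   [C → V]
i*i*V => i*i*i   [V → i]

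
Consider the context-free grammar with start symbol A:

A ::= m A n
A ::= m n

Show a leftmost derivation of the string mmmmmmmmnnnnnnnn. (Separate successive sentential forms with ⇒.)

A ⇒ mAn ⇒ mmAnn ⇒ mmmAnnn ⇒ mmmmAnnnn ⇒ mmmmmAnnnnn ⇒ mmmmmmAnnnnnn ⇒ mmmmmmmAnnnnnnn ⇒ mmmmmmmmnnnnnnnn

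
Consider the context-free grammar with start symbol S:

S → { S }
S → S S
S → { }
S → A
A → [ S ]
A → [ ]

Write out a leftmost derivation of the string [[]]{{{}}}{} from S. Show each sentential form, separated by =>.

S => SS   [S → S S]
SS => SSS   [S → S S]
SSS => ASS   [S → A]
ASS => [S]SS   [A → [ S ]]
[S]SS => [A]SS   [S → A]
[A]SS => [[]]SS   [A → [ ]]
[[]]SS => [[]]{S}S   [S → { S }]
[[]]{S}S => [[]]{{S}}S   [S → { S }]
[[]]{{S}}S => [[]]{{{}}}S   [S → { }]
[[]]{{{}}}S => [[]]{{{}}}{}   [S → { }]

S=>SS=>SSS=>ASS=>[S]SS=>[A]SS=>[[]]SS=>[[]]{S}S=>[[]]{{S}}S=>[[]]{{{}}}S=>[[]]{{{}}}{}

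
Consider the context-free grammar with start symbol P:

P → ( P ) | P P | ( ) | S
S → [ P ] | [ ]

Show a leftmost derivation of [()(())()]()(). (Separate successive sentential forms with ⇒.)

P ⇒ PP ⇒ PPP ⇒ SPP ⇒ [P]PP ⇒ [PP]PP ⇒ [()P]PP ⇒ [()PP]PP ⇒ [()(P)P]PP ⇒ [()(())P]PP ⇒ [()(())()]PP ⇒ [()(())()]()P ⇒ [()(())()]()()

P ⇒ PP   [P → P P]
PP ⇒ PPP   [P → P P]
PPP ⇒ SPP   [P → S]
SPP ⇒ [P]PP   [S → [ P ]]
[P]PP ⇒ [PP]PP   [P → P P]
[PP]PP ⇒ [()P]PP   [P → ( )]
[()P]PP ⇒ [()PP]PP   [P → P P]
[()PP]PP ⇒ [()(P)P]PP   [P → ( P )]
[()(P)P]PP ⇒ [()(())P]PP   [P → ( )]
[()(())P]PP ⇒ [()(())()]PP   [P → ( )]
[()(())()]PP ⇒ [()(())()]()P   [P → ( )]
[()(())()]()P ⇒ [()(())()]()()   [P → ( )]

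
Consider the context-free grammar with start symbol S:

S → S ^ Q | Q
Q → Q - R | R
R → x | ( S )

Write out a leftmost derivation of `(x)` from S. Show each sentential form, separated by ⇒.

S ⇒ Q ⇒ R ⇒ (S) ⇒ (Q) ⇒ (R) ⇒ (x)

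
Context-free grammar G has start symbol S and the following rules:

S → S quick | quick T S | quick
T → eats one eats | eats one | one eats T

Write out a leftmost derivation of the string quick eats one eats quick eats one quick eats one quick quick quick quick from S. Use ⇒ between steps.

S ⇒ quick T S   [S → quick T S]
quick T S ⇒ quick eats one eats S   [T → eats one eats]
quick eats one eats S ⇒ quick eats one eats quick T S   [S → quick T S]
quick eats one eats quick T S ⇒ quick eats one eats quick eats one S   [T → eats one]
quick eats one eats quick eats one S ⇒ quick eats one eats quick eats one S quick   [S → S quick]
quick eats one eats quick eats one S quick ⇒ quick eats one eats quick eats one S quick quick   [S → S quick]
quick eats one eats quick eats one S quick quick ⇒ quick eats one eats quick eats one S quick quick quick   [S → S quick]
quick eats one eats quick eats one S quick quick quick ⇒ quick eats one eats quick eats one quick T S quick quick quick   [S → quick T S]
quick eats one eats quick eats one quick T S quick quick quick ⇒ quick eats one eats quick eats one quick eats one S quick quick quick   [T → eats one]
quick eats one eats quick eats one quick eats one S quick quick quick ⇒ quick eats one eats quick eats one quick eats one quick quick quick quick   [S → quick]

S ⇒ quick T S ⇒ quick eats one eats S ⇒ quick eats one eats quick T S ⇒ quick eats one eats quick eats one S ⇒ quick eats one eats quick eats one S quick ⇒ quick eats one eats quick eats one S quick quick ⇒ quick eats one eats quick eats one S quick quick quick ⇒ quick eats one eats quick eats one quick T S quick quick quick ⇒ quick eats one eats quick eats one quick eats one S quick quick quick ⇒ quick eats one eats quick eats one quick eats one quick quick quick quick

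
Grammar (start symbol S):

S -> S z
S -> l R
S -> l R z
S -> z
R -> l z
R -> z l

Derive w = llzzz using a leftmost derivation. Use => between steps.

S => Sz => Szz => lRzz => llzzz

S => Sz   [S -> S z]
Sz => Szz   [S -> S z]
Szz => lRzz   [S -> l R]
lRzz => llzzz   [R -> l z]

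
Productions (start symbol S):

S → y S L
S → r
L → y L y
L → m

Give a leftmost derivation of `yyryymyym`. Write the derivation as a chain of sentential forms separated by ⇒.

S ⇒ ySL ⇒ yySLL ⇒ yyrLL ⇒ yyryLyL ⇒ yyryyLyyL ⇒ yyryymyyL ⇒ yyryymyym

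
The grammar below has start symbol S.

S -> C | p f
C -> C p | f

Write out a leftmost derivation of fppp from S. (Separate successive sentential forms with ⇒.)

S ⇒ C ⇒ Cp ⇒ Cpp ⇒ Cppp ⇒ fppp

S ⇒ C   [S -> C]
C ⇒ Cp   [C -> C p]
Cp ⇒ Cpp   [C -> C p]
Cpp ⇒ Cppp   [C -> C p]
Cppp ⇒ fppp   [C -> f]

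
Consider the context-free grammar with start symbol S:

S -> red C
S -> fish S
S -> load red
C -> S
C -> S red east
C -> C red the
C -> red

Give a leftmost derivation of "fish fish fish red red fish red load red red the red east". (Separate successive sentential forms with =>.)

S => fish S => fish fish S => fish fish fish S => fish fish fish red C => fish fish fish red S red east => fish fish fish red red C red east => fish fish fish red red S red east => fish fish fish red red fish S red east => fish fish fish red red fish red C red east => fish fish fish red red fish red C red the red east => fish fish fish red red fish red S red the red east => fish fish fish red red fish red load red red the red east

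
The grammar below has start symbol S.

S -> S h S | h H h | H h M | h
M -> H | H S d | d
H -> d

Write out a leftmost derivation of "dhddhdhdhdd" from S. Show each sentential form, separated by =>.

S=>HhM=>dhM=>dhHSd=>dhdSd=>dhdHhMd=>dhddhMd=>dhddhHSdd=>dhddhdSdd=>dhddhdhHhdd=>dhddhdhdhdd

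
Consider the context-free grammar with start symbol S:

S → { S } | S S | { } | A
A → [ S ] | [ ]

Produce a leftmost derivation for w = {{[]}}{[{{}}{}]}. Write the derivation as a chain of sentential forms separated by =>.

S => SS   [S → S S]
SS => {S}S   [S → { S }]
{S}S => {{S}}S   [S → { S }]
{{S}}S => {{A}}S   [S → A]
{{A}}S => {{[]}}S   [A → [ ]]
{{[]}}S => {{[]}}{S}   [S → { S }]
{{[]}}{S} => {{[]}}{A}   [S → A]
{{[]}}{A} => {{[]}}{[S]}   [A → [ S ]]
{{[]}}{[S]} => {{[]}}{[SS]}   [S → S S]
{{[]}}{[SS]} => {{[]}}{[{S}S]}   [S → { S }]
{{[]}}{[{S}S]} => {{[]}}{[{{}}S]}   [S → { }]
{{[]}}{[{{}}S]} => {{[]}}{[{{}}{}]}   [S → { }]

S => SS => {S}S => {{S}}S => {{A}}S => {{[]}}S => {{[]}}{S} => {{[]}}{A} => {{[]}}{[S]} => {{[]}}{[SS]} => {{[]}}{[{S}S]} => {{[]}}{[{{}}S]} => {{[]}}{[{{}}{}]}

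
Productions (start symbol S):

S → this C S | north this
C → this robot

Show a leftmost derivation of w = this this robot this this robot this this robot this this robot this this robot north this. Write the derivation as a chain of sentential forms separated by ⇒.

S ⇒ this C S ⇒ this this robot S ⇒ this this robot this C S ⇒ this this robot this this robot S ⇒ this this robot this this robot this C S ⇒ this this robot this this robot this this robot S ⇒ this this robot this this robot this this robot this C S ⇒ this this robot this this robot this this robot this this robot S ⇒ this this robot this this robot this this robot this this robot this C S ⇒ this this robot this this robot this this robot this this robot this this robot S ⇒ this this robot this this robot this this robot this this robot this this robot north this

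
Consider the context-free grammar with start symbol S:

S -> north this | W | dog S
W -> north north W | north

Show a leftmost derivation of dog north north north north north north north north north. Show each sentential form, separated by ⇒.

S ⇒ dog S ⇒ dog W ⇒ dog north north W ⇒ dog north north north north W ⇒ dog north north north north north north W ⇒ dog north north north north north north north north W ⇒ dog north north north north north north north north north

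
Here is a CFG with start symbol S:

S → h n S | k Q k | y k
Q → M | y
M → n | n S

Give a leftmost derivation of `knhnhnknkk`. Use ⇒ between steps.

S ⇒ kQk   [S → k Q k]
kQk ⇒ kMk   [Q → M]
kMk ⇒ knSk   [M → n S]
knSk ⇒ knhnSk   [S → h n S]
knhnSk ⇒ knhnhnSk   [S → h n S]
knhnhnSk ⇒ knhnhnkQkk   [S → k Q k]
knhnhnkQkk ⇒ knhnhnkMkk   [Q → M]
knhnhnkMkk ⇒ knhnhnknkk   [M → n]

S ⇒ kQk ⇒ kMk ⇒ knSk ⇒ knhnSk ⇒ knhnhnSk ⇒ knhnhnkQkk ⇒ knhnhnkMkk ⇒ knhnhnknkk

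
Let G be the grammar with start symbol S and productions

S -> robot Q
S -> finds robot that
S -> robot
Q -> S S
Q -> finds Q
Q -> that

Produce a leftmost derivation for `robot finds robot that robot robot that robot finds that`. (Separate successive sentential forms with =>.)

S => robot Q => robot S S => robot finds robot that S => robot finds robot that robot Q => robot finds robot that robot S S => robot finds robot that robot robot Q S => robot finds robot that robot robot that S => robot finds robot that robot robot that robot Q => robot finds robot that robot robot that robot finds Q => robot finds robot that robot robot that robot finds that

S => robot Q   [S -> robot Q]
robot Q => robot S S   [Q -> S S]
robot S S => robot finds robot that S   [S -> finds robot that]
robot finds robot that S => robot finds robot that robot Q   [S -> robot Q]
robot finds robot that robot Q => robot finds robot that robot S S   [Q -> S S]
robot finds robot that robot S S => robot finds robot that robot robot Q S   [S -> robot Q]
robot finds robot that robot robot Q S => robot finds robot that robot robot that S   [Q -> that]
robot finds robot that robot robot that S => robot finds robot that robot robot that robot Q   [S -> robot Q]
robot finds robot that robot robot that robot Q => robot finds robot that robot robot that robot finds Q   [Q -> finds Q]
robot finds robot that robot robot that robot finds Q => robot finds robot that robot robot that robot finds that   [Q -> that]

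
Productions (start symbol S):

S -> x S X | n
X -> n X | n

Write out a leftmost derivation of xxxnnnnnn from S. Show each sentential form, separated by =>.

S=>xSX=>xxSXX=>xxxSXXX=>xxxnXXX=>xxxnnXXX=>xxxnnnXXX=>xxxnnnnXX=>xxxnnnnnX=>xxxnnnnnn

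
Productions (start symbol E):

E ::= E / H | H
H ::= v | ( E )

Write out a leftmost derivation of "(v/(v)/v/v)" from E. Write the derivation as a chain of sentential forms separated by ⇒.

E ⇒ H   [E ::= H]
H ⇒ (E)   [H ::= ( E )]
(E) ⇒ (E/H)   [E ::= E / H]
(E/H) ⇒ (E/H/H)   [E ::= E / H]
(E/H/H) ⇒ (E/H/H/H)   [E ::= E / H]
(E/H/H/H) ⇒ (H/H/H/H)   [E ::= H]
(H/H/H/H) ⇒ (v/H/H/H)   [H ::= v]
(v/H/H/H) ⇒ (v/(E)/H/H)   [H ::= ( E )]
(v/(E)/H/H) ⇒ (v/(H)/H/H)   [E ::= H]
(v/(H)/H/H) ⇒ (v/(v)/H/H)   [H ::= v]
(v/(v)/H/H) ⇒ (v/(v)/v/H)   [H ::= v]
(v/(v)/v/H) ⇒ (v/(v)/v/v)   [H ::= v]

E⇒H⇒(E)⇒(E/H)⇒(E/H/H)⇒(E/H/H/H)⇒(H/H/H/H)⇒(v/H/H/H)⇒(v/(E)/H/H)⇒(v/(H)/H/H)⇒(v/(v)/H/H)⇒(v/(v)/v/H)⇒(v/(v)/v/v)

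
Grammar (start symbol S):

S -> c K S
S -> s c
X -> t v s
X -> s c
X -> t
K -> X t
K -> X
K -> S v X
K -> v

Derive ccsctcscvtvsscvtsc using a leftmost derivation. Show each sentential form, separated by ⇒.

S ⇒ cKS ⇒ cSvXS ⇒ ccKSvXS ⇒ ccXtSvXS ⇒ ccsctSvXS ⇒ ccsctcKSvXS ⇒ ccsctcSvXSvXS ⇒ ccsctcscvXSvXS ⇒ ccsctcscvtvsSvXS ⇒ ccsctcscvtvsscvXS ⇒ ccsctcscvtvsscvtS ⇒ ccsctcscvtvsscvtsc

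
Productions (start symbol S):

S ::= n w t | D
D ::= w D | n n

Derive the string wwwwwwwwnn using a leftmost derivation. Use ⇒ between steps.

S ⇒ D   [S ::= D]
D ⇒ wD   [D ::= w D]
wD ⇒ wwD   [D ::= w D]
wwD ⇒ wwwD   [D ::= w D]
wwwD ⇒ wwwwD   [D ::= w D]
wwwwD ⇒ wwwwwD   [D ::= w D]
wwwwwD ⇒ wwwwwwD   [D ::= w D]
wwwwwwD ⇒ wwwwwwwD   [D ::= w D]
wwwwwwwD ⇒ wwwwwwwwD   [D ::= w D]
wwwwwwwwD ⇒ wwwwwwwwnn   [D ::= n n]

S⇒D⇒wD⇒wwD⇒wwwD⇒wwwwD⇒wwwwwD⇒wwwwwwD⇒wwwwwwwD⇒wwwwwwwwD⇒wwwwwwwwnn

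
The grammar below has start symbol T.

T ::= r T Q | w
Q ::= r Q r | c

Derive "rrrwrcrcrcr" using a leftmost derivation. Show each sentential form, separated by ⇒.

T⇒rTQ⇒rrTQQ⇒rrrTQQQ⇒rrrwQQQ⇒rrrwrQrQQ⇒rrrwrcrQQ⇒rrrwrcrcQ⇒rrrwrcrcrQr⇒rrrwrcrcrcr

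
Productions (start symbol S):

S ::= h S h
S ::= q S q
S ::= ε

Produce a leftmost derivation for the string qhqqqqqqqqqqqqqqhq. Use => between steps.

S => qSq => qhShq => qhqSqhq => qhqqSqqhq => qhqqqSqqqhq => qhqqqqSqqqqhq => qhqqqqqSqqqqqhq => qhqqqqqqSqqqqqqhq => qhqqqqqqqSqqqqqqqhq => qhqqqqqqqqqqqqqqhq

S => qSq   [S ::= q S q]
qSq => qhShq   [S ::= h S h]
qhShq => qhqSqhq   [S ::= q S q]
qhqSqhq => qhqqSqqhq   [S ::= q S q]
qhqqSqqhq => qhqqqSqqqhq   [S ::= q S q]
qhqqqSqqqhq => qhqqqqSqqqqhq   [S ::= q S q]
qhqqqqSqqqqhq => qhqqqqqSqqqqqhq   [S ::= q S q]
qhqqqqqSqqqqqhq => qhqqqqqqSqqqqqqhq   [S ::= q S q]
qhqqqqqqSqqqqqqhq => qhqqqqqqqSqqqqqqqhq   [S ::= q S q]
qhqqqqqqqSqqqqqqqhq => qhqqqqqqqqqqqqqqhq   [S ::= ε]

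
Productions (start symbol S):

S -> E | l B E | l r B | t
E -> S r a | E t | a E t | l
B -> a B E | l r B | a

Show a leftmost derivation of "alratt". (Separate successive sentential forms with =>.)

S => E => aEt => aEtt => aSratt => aEratt => alratt

S => E   [S -> E]
E => aEt   [E -> a E t]
aEt => aEtt   [E -> E t]
aEtt => aSratt   [E -> S r a]
aSratt => aEratt   [S -> E]
aEratt => alratt   [E -> l]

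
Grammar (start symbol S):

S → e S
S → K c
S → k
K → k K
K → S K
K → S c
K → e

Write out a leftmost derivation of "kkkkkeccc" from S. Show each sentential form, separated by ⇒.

S⇒Kc⇒Scc⇒Kccc⇒SKccc⇒kKccc⇒kkKccc⇒kkSKccc⇒kkkKccc⇒kkkSKccc⇒kkkkKccc⇒kkkkkKccc⇒kkkkkeccc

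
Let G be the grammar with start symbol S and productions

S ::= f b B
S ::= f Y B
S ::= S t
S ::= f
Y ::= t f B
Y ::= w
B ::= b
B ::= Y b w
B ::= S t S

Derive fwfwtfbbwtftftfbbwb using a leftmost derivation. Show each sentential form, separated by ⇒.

S ⇒ fYB ⇒ fwB ⇒ fwStS ⇒ fwfYBtS ⇒ fwfwBtS ⇒ fwfwYbwtS ⇒ fwfwtfBbwtS ⇒ fwfwtfbbwtS ⇒ fwfwtfbbwtfYB ⇒ fwfwtfbbwtftfBB ⇒ fwfwtfbbwtftfYbwB ⇒ fwfwtfbbwtftftfBbwB ⇒ fwfwtfbbwtftftfbbwB ⇒ fwfwtfbbwtftftfbbwb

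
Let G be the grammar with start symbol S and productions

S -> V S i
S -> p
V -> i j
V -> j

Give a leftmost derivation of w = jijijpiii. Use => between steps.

S=>VSi=>jSi=>jVSii=>jijSii=>jijVSiii=>jijijSiii=>jijijpiii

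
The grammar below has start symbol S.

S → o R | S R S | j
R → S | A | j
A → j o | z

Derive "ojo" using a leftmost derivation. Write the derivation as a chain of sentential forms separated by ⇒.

S ⇒ oR ⇒ oA ⇒ ojo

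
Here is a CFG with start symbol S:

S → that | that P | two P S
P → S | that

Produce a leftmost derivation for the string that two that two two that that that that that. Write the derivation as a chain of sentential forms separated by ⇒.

S ⇒ that P ⇒ that S ⇒ that two P S ⇒ that two S S ⇒ that two that P S ⇒ that two that S S ⇒ that two that two P S S ⇒ that two that two S S S ⇒ that two that two two P S S S ⇒ that two that two two that S S S ⇒ that two that two two that that S S ⇒ that two that two two that that that P S ⇒ that two that two two that that that that S ⇒ that two that two two that that that that that

S ⇒ that P   [S → that P]
that P ⇒ that S   [P → S]
that S ⇒ that two P S   [S → two P S]
that two P S ⇒ that two S S   [P → S]
that two S S ⇒ that two that P S   [S → that P]
that two that P S ⇒ that two that S S   [P → S]
that two that S S ⇒ that two that two P S S   [S → two P S]
that two that two P S S ⇒ that two that two S S S   [P → S]
that two that two S S S ⇒ that two that two two P S S S   [S → two P S]
that two that two two P S S S ⇒ that two that two two that S S S   [P → that]
that two that two two that S S S ⇒ that two that two two that that S S   [S → that]
that two that two two that that S S ⇒ that two that two two that that that P S   [S → that P]
that two that two two that that that P S ⇒ that two that two two that that that that S   [P → that]
that two that two two that that that that S ⇒ that two that two two that that that that that   [S → that]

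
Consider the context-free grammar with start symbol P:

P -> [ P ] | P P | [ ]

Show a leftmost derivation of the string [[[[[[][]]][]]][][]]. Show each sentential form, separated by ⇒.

P ⇒ [P] ⇒ [PP] ⇒ [PPP] ⇒ [[P]PP] ⇒ [[[P]]PP] ⇒ [[[PP]]PP] ⇒ [[[[P]P]]PP] ⇒ [[[[[P]]P]]PP] ⇒ [[[[[PP]]P]]PP] ⇒ [[[[[[]P]]P]]PP] ⇒ [[[[[[][]]]P]]PP] ⇒ [[[[[[][]]][]]]PP] ⇒ [[[[[[][]]][]]][]P] ⇒ [[[[[[][]]][]]][][]]

P ⇒ [P]   [P -> [ P ]]
[P] ⇒ [PP]   [P -> P P]
[PP] ⇒ [PPP]   [P -> P P]
[PPP] ⇒ [[P]PP]   [P -> [ P ]]
[[P]PP] ⇒ [[[P]]PP]   [P -> [ P ]]
[[[P]]PP] ⇒ [[[PP]]PP]   [P -> P P]
[[[PP]]PP] ⇒ [[[[P]P]]PP]   [P -> [ P ]]
[[[[P]P]]PP] ⇒ [[[[[P]]P]]PP]   [P -> [ P ]]
[[[[[P]]P]]PP] ⇒ [[[[[PP]]P]]PP]   [P -> P P]
[[[[[PP]]P]]PP] ⇒ [[[[[[]P]]P]]PP]   [P -> [ ]]
[[[[[[]P]]P]]PP] ⇒ [[[[[[][]]]P]]PP]   [P -> [ ]]
[[[[[[][]]]P]]PP] ⇒ [[[[[[][]]][]]]PP]   [P -> [ ]]
[[[[[[][]]][]]]PP] ⇒ [[[[[[][]]][]]][]P]   [P -> [ ]]
[[[[[[][]]][]]][]P] ⇒ [[[[[[][]]][]]][][]]   [P -> [ ]]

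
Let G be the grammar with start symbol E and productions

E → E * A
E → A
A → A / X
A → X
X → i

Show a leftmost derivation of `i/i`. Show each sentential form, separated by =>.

E => A => A/X => X/X => i/X => i/i

E => A   [E → A]
A => A/X   [A → A / X]
A/X => X/X   [A → X]
X/X => i/X   [X → i]
i/X => i/i   [X → i]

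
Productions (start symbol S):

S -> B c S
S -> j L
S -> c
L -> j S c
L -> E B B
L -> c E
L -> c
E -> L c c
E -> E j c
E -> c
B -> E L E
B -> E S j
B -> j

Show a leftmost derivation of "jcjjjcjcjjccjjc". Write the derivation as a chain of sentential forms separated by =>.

S => BcS   [S -> B c S]
BcS => jcS   [B -> j]
jcS => jcjL   [S -> j L]
jcjL => jcjjSc   [L -> j S c]
jcjjSc => jcjjjLc   [S -> j L]
jcjjjLc => jcjjjEBBc   [L -> E B B]
jcjjjEBBc => jcjjjLccBBc   [E -> L c c]
jcjjjLccBBc => jcjjjEBBccBBc   [L -> E B B]
jcjjjEBBccBBc => jcjjjEjcBBccBBc   [E -> E j c]
jcjjjEjcBBccBBc => jcjjjcjcBBccBBc   [E -> c]
jcjjjcjcBBccBBc => jcjjjcjcjBccBBc   [B -> j]
jcjjjcjcjBccBBc => jcjjjcjcjjccBBc   [B -> j]
jcjjjcjcjjccBBc => jcjjjcjcjjccjBc   [B -> j]
jcjjjcjcjjccjBc => jcjjjcjcjjccjjc   [B -> j]

S=>BcS=>jcS=>jcjL=>jcjjSc=>jcjjjLc=>jcjjjEBBc=>jcjjjLccBBc=>jcjjjEBBccBBc=>jcjjjEjcBBccBBc=>jcjjjcjcBBccBBc=>jcjjjcjcjBccBBc=>jcjjjcjcjjccBBc=>jcjjjcjcjjccjBc=>jcjjjcjcjjccjjc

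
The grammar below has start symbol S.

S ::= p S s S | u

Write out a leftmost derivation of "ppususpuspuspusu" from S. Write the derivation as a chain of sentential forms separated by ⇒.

S ⇒ pSsS ⇒ ppSsSsS ⇒ ppusSsS ⇒ ppususS ⇒ ppususpSsS ⇒ ppususpusS ⇒ ppususpuspSsS ⇒ ppususpuspusS ⇒ ppususpuspuspSsS ⇒ ppususpuspuspusS ⇒ ppususpuspuspusu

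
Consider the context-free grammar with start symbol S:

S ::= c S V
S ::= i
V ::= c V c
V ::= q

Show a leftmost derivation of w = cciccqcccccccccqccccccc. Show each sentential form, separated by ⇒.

S ⇒ cSV ⇒ ccSVV ⇒ cciVV ⇒ ccicVcV ⇒ cciccVccV ⇒ cciccqccV ⇒ cciccqcccVc ⇒ cciccqccccVcc ⇒ cciccqcccccVccc ⇒ cciccqccccccVcccc ⇒ cciccqcccccccVccccc ⇒ cciccqccccccccVcccccc ⇒ cciccqcccccccccVccccccc ⇒ cciccqcccccccccqccccccc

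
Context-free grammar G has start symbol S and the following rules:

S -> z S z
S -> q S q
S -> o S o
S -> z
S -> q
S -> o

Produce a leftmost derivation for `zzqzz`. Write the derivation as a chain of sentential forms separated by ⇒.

S ⇒ zSz ⇒ zzSzz ⇒ zzqzz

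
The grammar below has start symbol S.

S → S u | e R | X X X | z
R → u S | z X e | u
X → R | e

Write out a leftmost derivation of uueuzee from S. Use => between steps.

S=>XXX=>RXX=>uSXX=>uXXXXX=>uRXXXX=>uuXXXX=>uueXXX=>uueRXX=>uueuSXX=>uueuzXX=>uueuzeX=>uueuzee

S => XXX   [S → X X X]
XXX => RXX   [X → R]
RXX => uSXX   [R → u S]
uSXX => uXXXXX   [S → X X X]
uXXXXX => uRXXXX   [X → R]
uRXXXX => uuXXXX   [R → u]
uuXXXX => uueXXX   [X → e]
uueXXX => uueRXX   [X → R]
uueRXX => uueuSXX   [R → u S]
uueuSXX => uueuzXX   [S → z]
uueuzXX => uueuzeX   [X → e]
uueuzeX => uueuzee   [X → e]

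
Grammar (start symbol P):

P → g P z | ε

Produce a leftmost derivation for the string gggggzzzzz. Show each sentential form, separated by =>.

P => gPz => ggPzz => gggPzzz => ggggPzzzz => gggggPzzzzz => gggggzzzzz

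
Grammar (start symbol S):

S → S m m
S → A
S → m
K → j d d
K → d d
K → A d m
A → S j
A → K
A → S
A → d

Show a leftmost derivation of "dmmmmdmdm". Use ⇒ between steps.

S⇒A⇒K⇒Adm⇒Kdm⇒Admdm⇒Sdmdm⇒Smmdmdm⇒Smmmmdmdm⇒Ammmmdmdm⇒dmmmmdmdm

S ⇒ A   [S → A]
A ⇒ K   [A → K]
K ⇒ Adm   [K → A d m]
Adm ⇒ Kdm   [A → K]
Kdm ⇒ Admdm   [K → A d m]
Admdm ⇒ Sdmdm   [A → S]
Sdmdm ⇒ Smmdmdm   [S → S m m]
Smmdmdm ⇒ Smmmmdmdm   [S → S m m]
Smmmmdmdm ⇒ Ammmmdmdm   [S → A]
Ammmmdmdm ⇒ dmmmmdmdm   [A → d]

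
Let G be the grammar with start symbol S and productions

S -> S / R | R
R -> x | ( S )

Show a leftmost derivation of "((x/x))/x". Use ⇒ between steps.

S⇒S/R⇒R/R⇒(S)/R⇒(R)/R⇒((S))/R⇒((S/R))/R⇒((R/R))/R⇒((x/R))/R⇒((x/x))/R⇒((x/x))/x

S ⇒ S/R   [S -> S / R]
S/R ⇒ R/R   [S -> R]
R/R ⇒ (S)/R   [R -> ( S )]
(S)/R ⇒ (R)/R   [S -> R]
(R)/R ⇒ ((S))/R   [R -> ( S )]
((S))/R ⇒ ((S/R))/R   [S -> S / R]
((S/R))/R ⇒ ((R/R))/R   [S -> R]
((R/R))/R ⇒ ((x/R))/R   [R -> x]
((x/R))/R ⇒ ((x/x))/R   [R -> x]
((x/x))/R ⇒ ((x/x))/x   [R -> x]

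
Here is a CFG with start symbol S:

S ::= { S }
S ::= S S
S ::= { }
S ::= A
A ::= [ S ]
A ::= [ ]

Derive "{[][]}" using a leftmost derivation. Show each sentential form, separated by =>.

S => {S}   [S ::= { S }]
{S} => {SS}   [S ::= S S]
{SS} => {AS}   [S ::= A]
{AS} => {[]S}   [A ::= [ ]]
{[]S} => {[]A}   [S ::= A]
{[]A} => {[][]}   [A ::= [ ]]

S => {S} => {SS} => {AS} => {[]S} => {[]A} => {[][]}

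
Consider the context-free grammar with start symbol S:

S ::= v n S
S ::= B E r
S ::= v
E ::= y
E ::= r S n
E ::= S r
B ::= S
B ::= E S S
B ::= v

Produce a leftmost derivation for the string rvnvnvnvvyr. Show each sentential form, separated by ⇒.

S ⇒ BEr   [S ::= B E r]
BEr ⇒ ESSEr   [B ::= E S S]
ESSEr ⇒ rSnSSEr   [E ::= r S n]
rSnSSEr ⇒ rvnSnSSEr   [S ::= v n S]
rvnSnSSEr ⇒ rvnvnSnSSEr   [S ::= v n S]
rvnvnSnSSEr ⇒ rvnvnvnSSEr   [S ::= v]
rvnvnvnSSEr ⇒ rvnvnvnvSEr   [S ::= v]
rvnvnvnvSEr ⇒ rvnvnvnvvEr   [S ::= v]
rvnvnvnvvEr ⇒ rvnvnvnvvyr   [E ::= y]

S ⇒ BEr ⇒ ESSEr ⇒ rSnSSEr ⇒ rvnSnSSEr ⇒ rvnvnSnSSEr ⇒ rvnvnvnSSEr ⇒ rvnvnvnvSEr ⇒ rvnvnvnvvEr ⇒ rvnvnvnvvyr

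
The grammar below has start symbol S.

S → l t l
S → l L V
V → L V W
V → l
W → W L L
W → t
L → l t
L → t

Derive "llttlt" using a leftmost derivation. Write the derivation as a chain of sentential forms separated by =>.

S => lLV   [S → l L V]
lLV => lltV   [L → l t]
lltV => lltLVW   [V → L V W]
lltLVW => llttVW   [L → t]
llttVW => llttlW   [V → l]
llttlW => llttlt   [W → t]

S => lLV => lltV => lltLVW => llttVW => llttlW => llttlt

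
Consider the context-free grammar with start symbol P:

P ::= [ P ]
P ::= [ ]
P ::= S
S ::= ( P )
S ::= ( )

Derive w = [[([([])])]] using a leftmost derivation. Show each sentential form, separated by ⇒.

P ⇒ [P]   [P ::= [ P ]]
[P] ⇒ [[P]]   [P ::= [ P ]]
[[P]] ⇒ [[S]]   [P ::= S]
[[S]] ⇒ [[(P)]]   [S ::= ( P )]
[[(P)]] ⇒ [[([P])]]   [P ::= [ P ]]
[[([P])]] ⇒ [[([S])]]   [P ::= S]
[[([S])]] ⇒ [[([(P)])]]   [S ::= ( P )]
[[([(P)])]] ⇒ [[([([])])]]   [P ::= [ ]]

P ⇒ [P] ⇒ [[P]] ⇒ [[S]] ⇒ [[(P)]] ⇒ [[([P])]] ⇒ [[([S])]] ⇒ [[([(P)])]] ⇒ [[([([])])]]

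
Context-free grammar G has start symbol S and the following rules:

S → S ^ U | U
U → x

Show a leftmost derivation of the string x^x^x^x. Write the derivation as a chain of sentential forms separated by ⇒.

S⇒S^U⇒S^U^U⇒S^U^U^U⇒U^U^U^U⇒x^U^U^U⇒x^x^U^U⇒x^x^x^U⇒x^x^x^x

S ⇒ S^U   [S → S ^ U]
S^U ⇒ S^U^U   [S → S ^ U]
S^U^U ⇒ S^U^U^U   [S → S ^ U]
S^U^U^U ⇒ U^U^U^U   [S → U]
U^U^U^U ⇒ x^U^U^U   [U → x]
x^U^U^U ⇒ x^x^U^U   [U → x]
x^x^U^U ⇒ x^x^x^U   [U → x]
x^x^x^U ⇒ x^x^x^x   [U → x]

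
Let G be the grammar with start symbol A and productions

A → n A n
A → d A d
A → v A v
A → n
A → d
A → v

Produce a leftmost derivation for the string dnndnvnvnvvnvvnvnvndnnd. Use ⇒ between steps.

A⇒dAd⇒dnAnd⇒dnnAnnd⇒dnndAdnnd⇒dnndnAndnnd⇒dnndnvAvndnnd⇒dnndnvnAnvndnnd⇒dnndnvnvAvnvndnnd⇒dnndnvnvnAnvnvndnnd⇒dnndnvnvnvAvnvnvndnnd⇒dnndnvnvnvvAvvnvnvndnnd⇒dnndnvnvnvvnvvnvnvndnnd

A ⇒ dAd   [A → d A d]
dAd ⇒ dnAnd   [A → n A n]
dnAnd ⇒ dnnAnnd   [A → n A n]
dnnAnnd ⇒ dnndAdnnd   [A → d A d]
dnndAdnnd ⇒ dnndnAndnnd   [A → n A n]
dnndnAndnnd ⇒ dnndnvAvndnnd   [A → v A v]
dnndnvAvndnnd ⇒ dnndnvnAnvndnnd   [A → n A n]
dnndnvnAnvndnnd ⇒ dnndnvnvAvnvndnnd   [A → v A v]
dnndnvnvAvnvndnnd ⇒ dnndnvnvnAnvnvndnnd   [A → n A n]
dnndnvnvnAnvnvndnnd ⇒ dnndnvnvnvAvnvnvndnnd   [A → v A v]
dnndnvnvnvAvnvnvndnnd ⇒ dnndnvnvnvvAvvnvnvndnnd   [A → v A v]
dnndnvnvnvvAvvnvnvndnnd ⇒ dnndnvnvnvvnvvnvnvndnnd   [A → n]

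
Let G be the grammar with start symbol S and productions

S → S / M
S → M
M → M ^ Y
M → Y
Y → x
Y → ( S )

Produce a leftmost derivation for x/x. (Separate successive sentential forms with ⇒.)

S⇒S/M⇒M/M⇒Y/M⇒x/M⇒x/Y⇒x/x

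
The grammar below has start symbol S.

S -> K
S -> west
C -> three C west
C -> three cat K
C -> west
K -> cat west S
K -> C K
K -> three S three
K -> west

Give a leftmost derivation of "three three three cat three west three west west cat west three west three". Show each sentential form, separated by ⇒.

S ⇒ K ⇒ C K ⇒ three C west K ⇒ three three C west west K ⇒ three three three cat K west west K ⇒ three three three cat three S three west west K ⇒ three three three cat three west three west west K ⇒ three three three cat three west three west west cat west S ⇒ three three three cat three west three west west cat west K ⇒ three three three cat three west three west west cat west three S three ⇒ three three three cat three west three west west cat west three west three

S ⇒ K   [S -> K]
K ⇒ C K   [K -> C K]
C K ⇒ three C west K   [C -> three C west]
three C west K ⇒ three three C west west K   [C -> three C west]
three three C west west K ⇒ three three three cat K west west K   [C -> three cat K]
three three three cat K west west K ⇒ three three three cat three S three west west K   [K -> three S three]
three three three cat three S three west west K ⇒ three three three cat three west three west west K   [S -> west]
three three three cat three west three west west K ⇒ three three three cat three west three west west cat west S   [K -> cat west S]
three three three cat three west three west west cat west S ⇒ three three three cat three west three west west cat west K   [S -> K]
three three three cat three west three west west cat west K ⇒ three three three cat three west three west west cat west three S three   [K -> three S three]
three three three cat three west three west west cat west three S three ⇒ three three three cat three west three west west cat west three west three   [S -> west]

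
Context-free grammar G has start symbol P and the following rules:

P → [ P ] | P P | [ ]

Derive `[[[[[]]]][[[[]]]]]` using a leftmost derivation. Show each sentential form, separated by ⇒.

P ⇒ [P] ⇒ [PP] ⇒ [[P]P] ⇒ [[[P]]P] ⇒ [[[[P]]]P] ⇒ [[[[[]]]]P] ⇒ [[[[[]]]][P]] ⇒ [[[[[]]]][[P]]] ⇒ [[[[[]]]][[[P]]]] ⇒ [[[[[]]]][[[[]]]]]

P ⇒ [P]   [P → [ P ]]
[P] ⇒ [PP]   [P → P P]
[PP] ⇒ [[P]P]   [P → [ P ]]
[[P]P] ⇒ [[[P]]P]   [P → [ P ]]
[[[P]]P] ⇒ [[[[P]]]P]   [P → [ P ]]
[[[[P]]]P] ⇒ [[[[[]]]]P]   [P → [ ]]
[[[[[]]]]P] ⇒ [[[[[]]]][P]]   [P → [ P ]]
[[[[[]]]][P]] ⇒ [[[[[]]]][[P]]]   [P → [ P ]]
[[[[[]]]][[P]]] ⇒ [[[[[]]]][[[P]]]]   [P → [ P ]]
[[[[[]]]][[[P]]]] ⇒ [[[[[]]]][[[[]]]]]   [P → [ ]]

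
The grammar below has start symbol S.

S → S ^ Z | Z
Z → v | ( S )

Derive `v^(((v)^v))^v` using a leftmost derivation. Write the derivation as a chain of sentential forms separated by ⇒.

S ⇒ S^Z ⇒ S^Z^Z ⇒ Z^Z^Z ⇒ v^Z^Z ⇒ v^(S)^Z ⇒ v^(Z)^Z ⇒ v^((S))^Z ⇒ v^((S^Z))^Z ⇒ v^((Z^Z))^Z ⇒ v^(((S)^Z))^Z ⇒ v^(((Z)^Z))^Z ⇒ v^(((v)^Z))^Z ⇒ v^(((v)^v))^Z ⇒ v^(((v)^v))^v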